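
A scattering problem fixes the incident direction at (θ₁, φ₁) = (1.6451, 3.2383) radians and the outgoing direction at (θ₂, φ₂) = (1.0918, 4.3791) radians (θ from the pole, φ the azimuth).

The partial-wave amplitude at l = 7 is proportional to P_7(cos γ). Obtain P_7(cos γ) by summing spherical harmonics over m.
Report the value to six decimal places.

-0.163258

Summing Y*_{l m}(θ₁,φ₁)·Y_{l m}(θ₂,φ₂) over m ∈ [−7, 7]; prefactor 4π/(2·7+1) = 0.837758:
  [-7]  conj(Y_{7,-7})(Ω₁) = -0.382308-0.307234i ; Y_{7,-7}(Ω₂) = +0.156804+0.149701i ; Δ = -0.013954-0.105407i
  [-6]  conj(Y_{7,-6})(Ω₁) = -0.114250-0.074893i ; Y_{7,-6}(Ω₂) = +0.175204-0.383098i ; Δ = -0.048708+0.030647i
  [-5]  conj(Y_{7,-5})(Ω₁) = +0.297451+0.156196i ; Y_{7,-5}(Ω₂) = -0.354159-0.033979i ; Δ = -0.100038-0.065425i
  [-4]  conj(Y_{7,-4})(Ω₁) = +0.146120+0.059522i ; Y_{7,-4}(Ω₂) = -0.011782-0.048643i ; Δ = +0.001174-0.007809i
  [-3]  conj(Y_{7,-3})(Ω₁) = -0.277621-0.082883i ; Y_{7,-3}(Ω₂) = -0.297155+0.190857i ; Δ = +0.098315-0.028357i
  [-2]  conj(Y_{7,-2})(Ω₁) = -0.163209-0.031967i ; Y_{7,-2}(Ω₂) = +0.085417+0.067197i ; Δ = -0.011793-0.013698i
  [-1]  conj(Y_{7,-1})(Ω₁) = +0.270782+0.026269i ; Y_{7,-1}(Ω₂) = -0.101127+0.292103i ; Δ = -0.035057+0.076440i
  [+0]  conj(Y_{7,0})(Ω₁) = +0.168725-0.000000i ; Y_{7,0}(Ω₂) = +0.149627+0.000000i ; Δ = +0.025246+0.000000i
  [+1]  conj(Y_{7,1})(Ω₁) = -0.270782+0.026269i ; Y_{7,1}(Ω₂) = +0.101127+0.292103i ; Δ = -0.035057-0.076440i
  [+2]  conj(Y_{7,2})(Ω₁) = -0.163209+0.031967i ; Y_{7,2}(Ω₂) = +0.085417-0.067197i ; Δ = -0.011793+0.013698i
  [+3]  conj(Y_{7,3})(Ω₁) = +0.277621-0.082883i ; Y_{7,3}(Ω₂) = +0.297155+0.190857i ; Δ = +0.098315+0.028357i
  [+4]  conj(Y_{7,4})(Ω₁) = +0.146120-0.059522i ; Y_{7,4}(Ω₂) = -0.011782+0.048643i ; Δ = +0.001174+0.007809i
  [+5]  conj(Y_{7,5})(Ω₁) = -0.297451+0.156196i ; Y_{7,5}(Ω₂) = +0.354159-0.033979i ; Δ = -0.100038+0.065425i
  [+6]  conj(Y_{7,6})(Ω₁) = -0.114250+0.074893i ; Y_{7,6}(Ω₂) = +0.175204+0.383098i ; Δ = -0.048708-0.030647i
  [+7]  conj(Y_{7,7})(Ω₁) = +0.382308-0.307234i ; Y_{7,7}(Ω₂) = -0.156804+0.149701i ; Δ = -0.013954+0.105407i
Accumulated sum -0.194875+0.000000i; after 4π/(2l+1) scaling, -0.163258+0.000000i ⇒ P_7 = -0.163258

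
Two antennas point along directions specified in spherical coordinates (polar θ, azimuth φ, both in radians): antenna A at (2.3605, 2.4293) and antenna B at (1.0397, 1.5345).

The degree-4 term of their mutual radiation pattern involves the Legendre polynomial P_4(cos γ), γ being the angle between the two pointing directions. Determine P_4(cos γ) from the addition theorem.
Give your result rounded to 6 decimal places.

0.373477

Term-by-term m-sum for l=4 (normalisation 4π/9 = 1.396263):
  m=-4: Y*=(-0.104120, -0.031346)  Y=(0.242041, 0.035390)  product (-0.024092, -0.011272)
  m=-3: Y*=(-0.166376, -0.261822)  Y=(-0.044165, 0.403994)  product (0.113122, -0.055651)
  m=-2: Y*=(0.061125, -0.415074)  Y=(-0.197365, -0.014352)  product (-0.018021, 0.081044)
  m=-1: Y*=(0.094908, -0.081955)  Y=(-0.009029, 0.248659)  product (0.019522, 0.024340)
  m=+0: Y*=(-0.341457, -0.000000)  Y=(-0.253094, 0.000000)  product (0.086421, 0.000000)
  m=+1: Y*=(-0.094908, -0.081955)  Y=(0.009029, 0.248659)  product (0.019522, -0.024340)
  m=+2: Y*=(0.061125, 0.415074)  Y=(-0.197365, 0.014352)  product (-0.018021, -0.081044)
  m=+3: Y*=(0.166376, -0.261822)  Y=(0.044165, 0.403994)  product (0.113122, 0.055651)
  m=+4: Y*=(-0.104120, 0.031346)  Y=(0.242041, -0.035390)  product (-0.024092, 0.011272)
Total Σ_m = (0.267483, -0.000000). Multiply by 1.396263: (0.373477, -0.000000). P_4(cos γ) = 0.373477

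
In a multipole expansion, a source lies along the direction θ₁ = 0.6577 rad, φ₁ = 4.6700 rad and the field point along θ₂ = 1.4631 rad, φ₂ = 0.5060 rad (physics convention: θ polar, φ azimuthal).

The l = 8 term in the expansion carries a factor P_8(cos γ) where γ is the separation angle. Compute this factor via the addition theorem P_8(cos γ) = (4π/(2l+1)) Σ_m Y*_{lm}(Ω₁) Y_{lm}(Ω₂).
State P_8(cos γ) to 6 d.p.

Expand P_8 via completeness: Σ_{m} conj(Y_{8,m}) at Ω₁ times Y_{8,m} at Ω₂ —
  term(m=-8) = -0.001580+0.004686i   from Y*(Ω₁)=+0.009478-0.003343i, Y(Ω₂)=-0.303368+0.387363i
  term(m=-7) = -0.007110-0.008491i   from Y*(Ω₁)=+0.015218+0.049773i, Y(Ω₂)=-0.195947+0.082939i
  term(m=-6) = -0.049005+0.007343i   from Y*(Ω₁)=-0.159585+0.041486i, Y(Ω₂)=+0.298845+0.031674i
  term(m=-5) = +0.032802-0.077661i   from Y*(Ω₁)=-0.073896-0.343421i, Y(Ω₂)=+0.196489+0.137796i
  term(m=-4) = -0.065880-0.091744i   from Y*(Ω₁)=+0.475554-0.081415i, Y(Ω₂)=-0.102500-0.210468i
  term(m=-3) = +0.079160-0.005898i   from Y*(Ω₁)=+0.040340+0.315511i, Y(Ω₂)=+0.013170-0.249211i
  term(m=-2) = -0.014465+0.028195i   from Y*(Ω₁)=+0.155331-0.013200i, Y(Ω₂)=-0.107772+0.172359i
  term(m=-1) = -0.053426-0.087456i   from Y*(Ω₁)=+0.017177+0.404982i, Y(Ω₂)=-0.221149+0.122543i
  term(m=+0) = +0.005824+0.000000i   from Y*(Ω₁)=+0.030021-0.000000i, Y(Ω₂)=+0.193993+0.000000i
  term(m=+1) = -0.053426+0.087456i   from Y*(Ω₁)=-0.017177+0.404982i, Y(Ω₂)=+0.221149+0.122543i
  term(m=+2) = -0.014465-0.028195i   from Y*(Ω₁)=+0.155331+0.013200i, Y(Ω₂)=-0.107772-0.172359i
  term(m=+3) = +0.079160+0.005898i   from Y*(Ω₁)=-0.040340+0.315511i, Y(Ω₂)=-0.013170-0.249211i
  term(m=+4) = -0.065880+0.091744i   from Y*(Ω₁)=+0.475554+0.081415i, Y(Ω₂)=-0.102500+0.210468i
  term(m=+5) = +0.032802+0.077661i   from Y*(Ω₁)=+0.073896-0.343421i, Y(Ω₂)=-0.196489+0.137796i
  term(m=+6) = -0.049005-0.007343i   from Y*(Ω₁)=-0.159585-0.041486i, Y(Ω₂)=+0.298845-0.031674i
  term(m=+7) = -0.007110+0.008491i   from Y*(Ω₁)=-0.015218+0.049773i, Y(Ω₂)=+0.195947+0.082939i
  term(m=+8) = -0.001580-0.004686i   from Y*(Ω₁)=+0.009478+0.003343i, Y(Ω₂)=-0.303368-0.387363i
Σ over m = -0.153185+0.000000i; ×(4π/17) → -0.113234+0.000000i. Real part: -0.113234

-0.113234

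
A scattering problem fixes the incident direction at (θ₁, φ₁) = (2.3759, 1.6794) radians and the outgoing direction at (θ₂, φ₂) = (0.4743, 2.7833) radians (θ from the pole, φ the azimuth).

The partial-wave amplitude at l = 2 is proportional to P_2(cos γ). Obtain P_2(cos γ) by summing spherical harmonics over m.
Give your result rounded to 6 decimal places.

Addition theorem: P_2(cos γ) = (4π/5) Σ_m Y*_{lm}(Ω₁) Y_{lm}(Ω₂), m = −2…2:
  [-2]  conj(Y_{2,-2})(Ω₁) = -0.181168-0.039982i ; Y_{2,-2}(Ω₂) = +0.060756+0.052921i ; Δ = -0.008891-0.012017i
  [-1]  conj(Y_{2,-1})(Ω₁) = +0.041836-0.383700i ; Y_{2,-1}(Ω₂) = -0.293954-0.110072i ; Δ = -0.054533+0.108185i
  [+0]  conj(Y_{2,0})(Ω₁) = +0.176336-0.000000i ; Y_{2,0}(Ω₂) = +0.433421+0.000000i ; Δ = +0.076428+0.000000i
  [+1]  conj(Y_{2,1})(Ω₁) = -0.041836-0.383700i ; Y_{2,1}(Ω₂) = +0.293954-0.110072i ; Δ = -0.054533-0.108185i
  [+2]  conj(Y_{2,2})(Ω₁) = -0.181168+0.039982i ; Y_{2,2}(Ω₂) = +0.060756-0.052921i ; Δ = -0.008891+0.012017i
Total Σ_m = -0.050420-0.000000i. Multiply by 2.513274: -0.126719-0.000000i. P_2(cos γ) = -0.126719

-0.126719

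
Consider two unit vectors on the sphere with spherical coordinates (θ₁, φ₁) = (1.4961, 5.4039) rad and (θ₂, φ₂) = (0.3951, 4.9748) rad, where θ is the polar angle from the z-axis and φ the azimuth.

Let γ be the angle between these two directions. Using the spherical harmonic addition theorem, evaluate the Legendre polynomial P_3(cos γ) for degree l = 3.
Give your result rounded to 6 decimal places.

Expand P_3 via completeness: Σ_{m} conj(Y_{3,m}) at Ω₁ times Y_{3,m} at Ω₂ —
  m=-3: Y*=-0.36235 - 0.19971j  Y=-0.01685 - 0.01679j  product 0.00275 + 0.00945j
  m=-2: Y*=-0.01416 - 0.07451j  Y=-0.12093 + 0.07002j  product 0.00693 + 0.00802j
  m=-1: Y*=-0.19980 + 0.24133j  Y=0.10517 + 0.39155j  product -0.11551 - 0.05285j
  m=+0: Y*=-0.08277 + 0.00000j  Y=0.43372 + 0.00000j  product -0.03590 + 0.00000j
  m=+1: Y*=0.19980 + 0.24133j  Y=-0.10517 + 0.39155j  product -0.11551 + 0.05285j
  m=+2: Y*=-0.01416 + 0.07451j  Y=-0.12093 - 0.07002j  product 0.00693 - 0.00802j
  m=+3: Y*=0.36235 - 0.19971j  Y=0.01685 - 0.01679j  product 0.00275 - 0.00945j
Σ over m = -0.24755 + 0.00000j; ×(4π/7) → -0.44440 + 0.00000j. Real part: -0.444396

-0.444396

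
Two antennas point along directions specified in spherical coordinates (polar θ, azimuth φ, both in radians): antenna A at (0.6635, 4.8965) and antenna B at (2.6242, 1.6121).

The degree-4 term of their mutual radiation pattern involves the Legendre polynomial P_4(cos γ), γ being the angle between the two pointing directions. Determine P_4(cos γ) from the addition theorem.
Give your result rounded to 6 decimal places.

Expand P_4 via completeness: Σ_{m} conj(Y_{4,m}) at Ω₁ times Y_{4,m} at Ω₂ —
  m=-4: Y*=(0.047170, 0.042763)  Y=(0.026125, -0.004356)  product (0.001419, 0.000912)
  m=-3: Y*=(-0.120866, 0.196109)  Y=(-0.016269, -0.130625)  product (0.027583, 0.012598)
  m=-2: Y*=(-0.395969, -0.152772)  Y=(-0.349689, 0.028953)  product (0.142889, 0.041958)
  m=-1: Y*=(0.056517, -0.303493)  Y=(0.019209, 0.464807)  product (0.142152, 0.020439)
  m=+0: Y*=(-0.226030, -0.000000)  Y=(0.032687, 0.000000)  product (-0.007388, -0.000000)
  m=+1: Y*=(-0.056517, -0.303493)  Y=(-0.019209, 0.464807)  product (0.142152, -0.020439)
  m=+2: Y*=(-0.395969, 0.152772)  Y=(-0.349689, -0.028953)  product (0.142889, -0.041958)
  m=+3: Y*=(0.120866, 0.196109)  Y=(0.016269, -0.130625)  product (0.027583, -0.012598)
  m=+4: Y*=(0.047170, -0.042763)  Y=(0.026125, 0.004356)  product (0.001419, -0.000912)
Σ over m = (0.620696, -0.000000); ×(4π/9) → (0.866655, -0.000000). Real part: 0.866655

0.866655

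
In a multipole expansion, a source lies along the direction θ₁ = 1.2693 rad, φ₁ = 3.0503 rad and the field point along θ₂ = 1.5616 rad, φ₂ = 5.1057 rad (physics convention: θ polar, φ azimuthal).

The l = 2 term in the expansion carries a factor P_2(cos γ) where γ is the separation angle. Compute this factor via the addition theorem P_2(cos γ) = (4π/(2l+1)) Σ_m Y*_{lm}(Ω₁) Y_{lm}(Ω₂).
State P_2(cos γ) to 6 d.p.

Summing Y*_{l m}(θ₁,φ₁)·Y_{l m}(θ₂,φ₂) over m ∈ [−2, 2]; prefactor 4π/(2·2+1) = 2.513274:
  [-2]  conj(Y_{2,-2})(Ω₁) = (0.346358, -0.063952) ; Y_{2,-2}(Ω₂) = (-0.272780, 0.273448) ; Δ = (-0.076992, 0.112156)
  [-1]  conj(Y_{2,-1})(Ω₁) = (-0.218148, 0.019971) ; Y_{2,-1}(Ω₂) = (0.002723, 0.006562) ; Δ = (-0.000725, -0.001377)
  [+0]  conj(Y_{2,0})(Ω₁) = (-0.231959, -0.000000) ; Y_{2,0}(Ω₂) = (-0.315312, 0.000000) ; Δ = (0.073139, 0.000000)
  [+1]  conj(Y_{2,1})(Ω₁) = (0.218148, 0.019971) ; Y_{2,1}(Ω₂) = (-0.002723, 0.006562) ; Δ = (-0.000725, 0.001377)
  [+2]  conj(Y_{2,2})(Ω₁) = (0.346358, 0.063952) ; Y_{2,2}(Ω₂) = (-0.272780, -0.273448) ; Δ = (-0.076992, -0.112156)
Σ over m = (-0.082294, 0.000000); ×(4π/5) → (-0.206828, 0.000000). Real part: -0.206828

-0.206828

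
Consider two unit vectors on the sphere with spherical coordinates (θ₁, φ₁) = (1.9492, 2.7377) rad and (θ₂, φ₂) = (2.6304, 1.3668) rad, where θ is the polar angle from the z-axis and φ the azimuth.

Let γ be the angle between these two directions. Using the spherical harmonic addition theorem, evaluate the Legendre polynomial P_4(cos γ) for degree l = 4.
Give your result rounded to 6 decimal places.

Term-by-term m-sum for l=4 (normalisation 4π/9 = 1.396263):
  term(m=-4) = +0.005830-0.005998i   from Y*(Ω₁)=-0.014770-0.329648i, Y(Ω₂)=+0.017368+0.018464i
  term(m=-3) = -0.026767-0.039152i   from Y*(Ω₁)=+0.130406-0.347383i, Y(Ω₂)=+0.073431-0.104620i
  term(m=-2) = +0.004110-0.001737i   from Y*(Ω₁)=-0.008906+0.009314i, Y(Ω₂)=-0.317824-0.137379i
  term(m=-1) = -0.030941-0.152719i   from Y*(Ω₁)=-0.305350+0.130503i, Y(Ω₂)=-0.095062+0.459516i
  term(m=+0) = -0.002137-0.000000i   from Y*(Ω₁)=-0.046815-0.000000i, Y(Ω₂)=+0.045643+0.000000i
  term(m=+1) = -0.030941+0.152719i   from Y*(Ω₁)=+0.305350+0.130503i, Y(Ω₂)=+0.095062+0.459516i
  term(m=+2) = +0.004110+0.001737i   from Y*(Ω₁)=-0.008906-0.009314i, Y(Ω₂)=-0.317824+0.137379i
  term(m=+3) = -0.026767+0.039152i   from Y*(Ω₁)=-0.130406-0.347383i, Y(Ω₂)=-0.073431-0.104620i
  term(m=+4) = +0.005830+0.005998i   from Y*(Ω₁)=-0.014770+0.329648i, Y(Ω₂)=+0.017368-0.018464i
Accumulated sum -0.097674+0.000000i; after 4π/(2l+1) scaling, -0.136378+0.000000i ⇒ P_4 = -0.136378

-0.136378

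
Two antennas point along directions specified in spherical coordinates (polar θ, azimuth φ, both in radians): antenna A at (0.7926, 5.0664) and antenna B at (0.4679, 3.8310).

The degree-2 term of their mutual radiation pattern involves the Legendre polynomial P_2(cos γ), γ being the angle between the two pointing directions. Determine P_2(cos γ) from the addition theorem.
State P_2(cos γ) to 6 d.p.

0.304319

Addition theorem: P_2(cos γ) = (4π/5) Σ_m Y*_{lm}(Ω₁) Y_{lm}(Ω₂), m = −2…2:
  m=-2: -0.148830-0.127412i × +0.014992-0.077130i = -0.012059+0.009569i  (running Σ = -0.012059+0.009569i)
  m=-1: +0.133893-0.362284i × -0.239959+0.197808i = +0.039534+0.113418i  (running Σ = +0.027475+0.122987i)
  m=0: +0.150882-0.000000i × +0.438319+0.000000i = +0.066134+0.000000i  (running Σ = +0.093610+0.122987i)
  m=1: -0.133893-0.362284i × +0.239959+0.197808i = +0.039534-0.113418i  (running Σ = +0.133143+0.009569i)
  m=2: -0.148830+0.127412i × +0.014992+0.077130i = -0.012059-0.009569i  (running Σ = +0.121085+0.000000i)
Accumulated sum +0.121085+0.000000i; after 4π/(2l+1) scaling, +0.304319+0.000000i ⇒ P_2 = 0.304319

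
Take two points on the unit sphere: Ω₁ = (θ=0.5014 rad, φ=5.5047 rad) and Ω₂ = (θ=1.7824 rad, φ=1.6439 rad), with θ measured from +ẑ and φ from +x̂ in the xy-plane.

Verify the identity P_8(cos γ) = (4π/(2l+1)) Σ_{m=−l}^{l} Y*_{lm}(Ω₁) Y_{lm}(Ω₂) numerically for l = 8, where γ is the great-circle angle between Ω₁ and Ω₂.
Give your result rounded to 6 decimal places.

Addition theorem: P_8(cos γ) = (4π/17) Σ_m Y*_{lm}(Ω₁) Y_{lm}(Ω₂), m = −8…8:
  m=-8: (0.001466, 0.000081) × (0.358808, -0.237564) = (0.000545, -0.000319)  (running Σ = (0.000545, -0.000319))
  m=-7: (0.007202, 0.007935) × (-0.181070, -0.322402) = (0.001254, -0.003759)  (running Σ = (0.001799, -0.004078))
  m=-6: (-0.002028, 0.048855) × (0.100701, -0.047238) = (0.002104, 0.005015)  (running Σ = (0.003903, 0.000938))
  m=-5: (-0.114146, 0.106516) × (-0.127517, -0.333188) = (0.050045, 0.024449)  (running Σ = (0.053948, 0.025387))
  m=-4: (-0.350917, -0.009706) × (-0.006046, 0.001820) = (0.002139, -0.000580)  (running Σ = (0.056088, 0.024807))
  m=-3: (-0.357307, -0.372443) × (-0.071951, -0.322799) = (-0.094516, 0.142136)  (running Σ = (-0.038428, 0.166943))
  m=-2: (0.004987, -0.360684) × (-0.057866, 0.008521) = (0.002785, 0.020914)  (running Σ = (-0.035643, 0.187857))
  m=-1: (-0.132803, 0.130980) × (-0.023016, -0.314284) = (0.044222, 0.038723)  (running Σ = (0.008578, 0.226580))
  m=0: (-0.435883, -0.000000) × (-0.073628, 0.000000) = (0.032093, 0.000000)  (running Σ = (0.040671, 0.226580))
  m=1: (0.132803, 0.130980) × (0.023016, -0.314284) = (0.044222, -0.038723)  (running Σ = (0.084893, 0.187857))
  m=2: (0.004987, 0.360684) × (-0.057866, -0.008521) = (0.002785, -0.020914)  (running Σ = (0.087678, 0.166943))
  m=3: (0.357307, -0.372443) × (0.071951, -0.322799) = (-0.094516, -0.142136)  (running Σ = (-0.006838, 0.024807))
  m=4: (-0.350917, 0.009706) × (-0.006046, -0.001820) = (0.002139, 0.000580)  (running Σ = (-0.004699, 0.025387))
  m=5: (0.114146, 0.106516) × (0.127517, -0.333188) = (0.050045, -0.024449)  (running Σ = (0.045346, 0.000938))
  m=6: (-0.002028, -0.048855) × (0.100701, 0.047238) = (0.002104, -0.005015)  (running Σ = (0.047450, -0.004078))
  m=7: (-0.007202, 0.007935) × (0.181070, -0.322402) = (0.001254, 0.003759)  (running Σ = (0.048704, -0.000319))
  m=8: (0.001466, -0.000081) × (0.358808, 0.237564) = (0.000545, 0.000319)  (running Σ = (0.049250, 0.000000))
Total Σ_m = (0.049250, 0.000000). Multiply by 0.739198: (0.036405, 0.000000). P_8(cos γ) = 0.036405

0.036405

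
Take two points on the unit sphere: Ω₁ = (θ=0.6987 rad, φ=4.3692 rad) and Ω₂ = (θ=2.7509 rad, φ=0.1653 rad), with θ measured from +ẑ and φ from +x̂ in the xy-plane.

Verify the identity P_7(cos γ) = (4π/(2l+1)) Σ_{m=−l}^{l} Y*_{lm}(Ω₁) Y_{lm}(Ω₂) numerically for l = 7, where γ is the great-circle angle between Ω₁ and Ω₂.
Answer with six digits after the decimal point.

Addition theorem: P_7(cos γ) = (4π/15) Σ_m Y*_{lm}(Ω₁) Y_{lm}(Ω₂), m = −7…7:
  m=-7: Y*=+0.015347-0.016833i  Y=+0.000234-0.000532i  product -0.000005-0.000012i
  m=-6: Y*=+0.047600+0.089598i  Y=-0.002888+0.004417i  product -0.000533-0.000048i
  m=-5: Y*=-0.264698+0.038693i  Y=+0.020140-0.021868i  product -0.004485+0.006568i
  m=-4: Y*=+0.087457-0.435821i  Y=-0.091410+0.071119i  product +0.023001+0.046058i
  m=-3: Y*=+0.339564+0.204112i  Y=+0.274639-0.148577i  product +0.123584+0.005606i
  m=-2: Y*=+0.013003-0.010653i  Y=-0.505706+0.173556i  product -0.004727+0.007644i
  m=-1: Y*=+0.131947+0.369258i  Y=+0.400618-0.066832i  product +0.077538+0.139113i
  m=+0: Y*=-0.108245-0.000000i  Y=+0.261469+0.000000i  product -0.028303-0.000000i
  m=+1: Y*=-0.131947+0.369258i  Y=-0.400618-0.066832i  product +0.077538-0.139113i
  m=+2: Y*=+0.013003+0.010653i  Y=-0.505706-0.173556i  product -0.004727-0.007644i
  m=+3: Y*=-0.339564+0.204112i  Y=-0.274639-0.148577i  product +0.123584-0.005606i
  m=+4: Y*=+0.087457+0.435821i  Y=-0.091410-0.071119i  product +0.023001-0.046058i
  m=+5: Y*=+0.264698+0.038693i  Y=-0.020140-0.021868i  product -0.004485-0.006568i
  m=+6: Y*=+0.047600-0.089598i  Y=-0.002888-0.004417i  product -0.000533+0.000048i
  m=+7: Y*=-0.015347-0.016833i  Y=-0.000234-0.000532i  product -0.000005+0.000012i
Total Σ_m = +0.400443-0.000000i. Multiply by 0.837758: +0.335474-0.000000i. P_7(cos γ) = 0.335474

0.335474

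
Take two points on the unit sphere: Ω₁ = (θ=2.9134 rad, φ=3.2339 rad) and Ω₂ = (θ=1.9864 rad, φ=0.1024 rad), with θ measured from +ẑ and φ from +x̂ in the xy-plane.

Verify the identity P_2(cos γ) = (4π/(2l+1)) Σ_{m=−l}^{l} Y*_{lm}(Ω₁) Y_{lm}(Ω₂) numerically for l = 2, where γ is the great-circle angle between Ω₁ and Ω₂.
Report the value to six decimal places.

-0.447924

Expand P_2 via completeness: Σ_{m} conj(Y_{2,m}) at Ω₁ times Y_{2,m} at Ω₂ —
  m=-2: Y*=(0.019431, 0.003629)  Y=(0.316552, -0.065752)  product (0.006390, -0.000129)
  m=-1: Y*=(0.169509, 0.015691)  Y=(-0.283864, 0.029170)  product (-0.048575, 0.000490)
  m=+0: Y*=(0.582363, -0.000000)  Y=(-0.161158, 0.000000)  product (-0.093852, 0.000000)
  m=+1: Y*=(-0.169509, 0.015691)  Y=(0.283864, 0.029170)  product (-0.048575, -0.000490)
  m=+2: Y*=(0.019431, -0.003629)  Y=(0.316552, 0.065752)  product (0.006390, 0.000129)
Σ over m = (-0.178223, 0.000000); ×(4π/5) → (-0.447924, 0.000000). Real part: -0.447924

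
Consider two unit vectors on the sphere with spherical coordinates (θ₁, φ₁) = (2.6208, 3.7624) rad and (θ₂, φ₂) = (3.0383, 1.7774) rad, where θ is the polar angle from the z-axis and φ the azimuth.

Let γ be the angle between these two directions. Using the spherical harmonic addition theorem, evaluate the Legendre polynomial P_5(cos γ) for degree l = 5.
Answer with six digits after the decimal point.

Term-by-term m-sum for l=5 (normalisation 4π/11 = 1.142397):
  term(m=-5) = -0.00000 - 0.00000j   from Y*(Ω₁)=0.01414 - 0.00053j, Y(Ω₂)=-0.00000 - 0.00000j
  term(m=-4) = -0.00000 + 0.00001j   from Y*(Ω₁)=0.06172 - 0.04774j, Y(Ω₂)=-0.00011 + 0.00012j
  term(m=-3) = 0.00070 - 0.00024j   from Y*(Ω₁)=0.07072 - 0.23558j, Y(Ω₂)=0.00174 + 0.00244j
  term(m=-2) = -0.01091 - 0.01189j   from Y*(Ω₁)=-0.14793 - 0.43302j, Y(Ω₂)=0.03230 - 0.01416j
  term(m=-1) = -0.03843 + 0.08742j   from Y*(Ω₁)=-0.30528 - 0.21832j, Y(Ω₂)=-0.05219 - 0.24903j
  term(m=+0) = -0.17517 + 0.00000j   from Y*(Ω₁)=0.20316 + 0.00000j, Y(Ω₂)=-0.86219 + 0.00000j
  term(m=+1) = -0.03843 - 0.08742j   from Y*(Ω₁)=0.30528 - 0.21832j, Y(Ω₂)=0.05219 - 0.24903j
  term(m=+2) = -0.01091 + 0.01189j   from Y*(Ω₁)=-0.14793 + 0.43302j, Y(Ω₂)=0.03230 + 0.01416j
  term(m=+3) = 0.00070 + 0.00024j   from Y*(Ω₁)=-0.07072 - 0.23558j, Y(Ω₂)=-0.00174 + 0.00244j
  term(m=+4) = -0.00000 - 0.00001j   from Y*(Ω₁)=0.06172 + 0.04774j, Y(Ω₂)=-0.00011 - 0.00012j
  term(m=+5) = -0.00000 + 0.00000j   from Y*(Ω₁)=-0.01414 - 0.00053j, Y(Ω₂)=0.00000 - 0.00000j
Σ over m = -0.27246 - 0.00000j; ×(4π/11) → -0.31126 - 0.00000j. Real part: -0.311258

-0.311258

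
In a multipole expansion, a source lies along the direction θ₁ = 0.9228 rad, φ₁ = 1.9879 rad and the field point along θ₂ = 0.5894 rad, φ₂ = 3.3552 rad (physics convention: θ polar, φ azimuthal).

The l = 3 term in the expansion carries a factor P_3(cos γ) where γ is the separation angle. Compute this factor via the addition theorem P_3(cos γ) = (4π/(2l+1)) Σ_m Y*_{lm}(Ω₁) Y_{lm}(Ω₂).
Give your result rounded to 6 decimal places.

Expand P_3 via completeness: Σ_{m} conj(Y_{3,m}) at Ω₁ times Y_{3,m} at Ω₂ —
  [-3]  conj(Y_{3,-3})(Ω₁) = +0.200758-0.066415i ; Y_{3,-3}(Ω₂) = -0.057442+0.042842i ; Δ = -0.008687+0.012416i
  [-2]  conj(Y_{3,-2})(Ω₁) = -0.263416-0.290472i ; Y_{3,-2}(Ω₂) = +0.238904-0.108762i ; Δ = -0.094524-0.040745i
  [-1]  conj(Y_{3,-1})(Ω₁) = -0.085764+0.193553i ; Y_{3,-1}(Ω₂) = -0.431017+0.093495i ; Δ = +0.018869-0.091443i
  [+0]  conj(Y_{3,0})(Ω₁) = -0.265428-0.000000i ; Y_{3,0}(Ω₂) = +0.141173+0.000000i ; Δ = -0.037471-0.000000i
  [+1]  conj(Y_{3,1})(Ω₁) = +0.085764+0.193553i ; Y_{3,1}(Ω₂) = +0.431017+0.093495i ; Δ = +0.018869+0.091443i
  [+2]  conj(Y_{3,2})(Ω₁) = -0.263416+0.290472i ; Y_{3,2}(Ω₂) = +0.238904+0.108762i ; Δ = -0.094524+0.040745i
  [+3]  conj(Y_{3,3})(Ω₁) = -0.200758-0.066415i ; Y_{3,3}(Ω₂) = +0.057442+0.042842i ; Δ = -0.008687-0.012416i
Σ over m = -0.206153-0.000000i; ×(4π/7) → -0.370085-0.000000i. Real part: -0.370085

-0.370085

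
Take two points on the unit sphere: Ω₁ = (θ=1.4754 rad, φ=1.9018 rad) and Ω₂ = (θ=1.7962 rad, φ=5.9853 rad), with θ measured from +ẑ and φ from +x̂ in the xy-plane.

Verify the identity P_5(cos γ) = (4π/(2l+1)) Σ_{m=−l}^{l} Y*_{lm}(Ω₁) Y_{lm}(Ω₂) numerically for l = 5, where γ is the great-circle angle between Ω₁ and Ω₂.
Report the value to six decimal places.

0.132913

Expand P_5 via completeness: Σ_{m} conj(Y_{5,m}) at Ω₁ times Y_{5,m} at Ω₂ —
  term(m=-5) = 0.00053 - 0.18525j   from Y*(Ω₁)=-0.45207 - 0.03816j, Y(Ω₂)=0.03319 + 0.40697j
  term(m=-4) = 0.03294 - 0.02382j   from Y*(Ω₁)=0.03353 + 0.13312j, Y(Ω₂)=-0.10962 - 0.27504j
  term(m=-3) = 0.05252 + 0.01717j   from Y*(Ω₁)=-0.26251 + 0.17116j, Y(Ω₂)=-0.11048 - 0.13743j
  term(m=-2) = 0.01466 + 0.04529j   from Y*(Ω₁)=0.12274 + 0.09565j, Y(Ω₂)=0.25323 + 0.17167j
  term(m=-1) = -0.01808 + 0.02486j   from Y*(Ω₁)=-0.09063 + 0.26374j, Y(Ω₂)=0.10537 + 0.03235j
  term(m=+0) = -0.04879 + 0.00000j   from Y*(Ω₁)=0.16008 + 0.00000j, Y(Ω₂)=-0.30479 + 0.00000j
  term(m=+1) = -0.01808 - 0.02486j   from Y*(Ω₁)=0.09063 + 0.26374j, Y(Ω₂)=-0.10537 + 0.03235j
  term(m=+2) = 0.01466 - 0.04529j   from Y*(Ω₁)=0.12274 - 0.09565j, Y(Ω₂)=0.25323 - 0.17167j
  term(m=+3) = 0.05252 - 0.01717j   from Y*(Ω₁)=0.26251 + 0.17116j, Y(Ω₂)=0.11048 - 0.13743j
  term(m=+4) = 0.03294 + 0.02382j   from Y*(Ω₁)=0.03353 - 0.13312j, Y(Ω₂)=-0.10962 + 0.27504j
  term(m=+5) = 0.00053 + 0.18525j   from Y*(Ω₁)=0.45207 - 0.03816j, Y(Ω₂)=-0.03319 + 0.40697j
Σ over m = 0.11635 + 0.00000j; ×(4π/11) → 0.13291 + 0.00000j. Real part: 0.132913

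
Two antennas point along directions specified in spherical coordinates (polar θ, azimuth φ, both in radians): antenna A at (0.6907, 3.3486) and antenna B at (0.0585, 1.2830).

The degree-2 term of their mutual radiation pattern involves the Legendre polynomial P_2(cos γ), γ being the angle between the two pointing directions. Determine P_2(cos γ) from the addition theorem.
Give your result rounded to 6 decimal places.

0.347792

Summing Y*_{l m}(θ₁,φ₁)·Y_{l m}(θ₂,φ₂) over m ∈ [−2, 2]; prefactor 4π/(2·2+1) = 2.513274:
  term(m=-2) = -0.000114-0.000173i   from Y*(Ω₁)=+0.143530+0.063069i, Y(Ω₂)=-0.001108-0.000719i
  term(m=-1) = -0.008123+0.015054i   from Y*(Ω₁)=-0.371268-0.077972i, Y(Ω₂)=+0.012799-0.043237i
  term(m=+0) = +0.154855+0.000000i   from Y*(Ω₁)=+0.246762-0.000000i, Y(Ω₂)=+0.627549+0.000000i
  term(m=+1) = -0.008123-0.015054i   from Y*(Ω₁)=+0.371268-0.077972i, Y(Ω₂)=-0.012799-0.043237i
  term(m=+2) = -0.000114+0.000173i   from Y*(Ω₁)=+0.143530-0.063069i, Y(Ω₂)=-0.001108+0.000719i
Σ over m = +0.138382+0.000000i; ×(4π/5) → +0.347792+0.000000i. Real part: 0.347792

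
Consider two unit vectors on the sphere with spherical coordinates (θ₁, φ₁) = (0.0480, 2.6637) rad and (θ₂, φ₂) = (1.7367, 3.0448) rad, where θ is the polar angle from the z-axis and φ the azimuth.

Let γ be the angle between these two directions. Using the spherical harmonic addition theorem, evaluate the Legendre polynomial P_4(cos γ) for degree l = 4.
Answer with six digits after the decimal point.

Addition theorem: P_4(cos γ) = (4π/9) Σ_m Y*_{lm}(Ω₁) Y_{lm}(Ω₂), m = −4…4:
  term(m=-4) = +0.000000-0.000001i   from Y*(Ω₁)=-0.000001-0.000002i, Y(Ω₂)=+0.387730+0.158098i
  term(m=-3) = -0.000011+0.000025i   from Y*(Ω₁)=-0.000019+0.000137i, Y(Ω₂)=+0.190005+0.056778i
  term(m=-2) = -0.000878+0.000838i   from Y*(Ω₁)=+0.002659-0.003764i, Y(Ω₂)=-0.258361-0.050649i
  term(m=-1) = +0.018149-0.007272i   from Y*(Ω₁)=-0.080208+0.041543i, Y(Ω₂)=-0.215441-0.020918i
  term(m=+0) = +0.195387+0.000000i   from Y*(Ω₁)=+0.836562-0.000000i, Y(Ω₂)=+0.233560+0.000000i
  term(m=+1) = +0.018149+0.007272i   from Y*(Ω₁)=+0.080208+0.041543i, Y(Ω₂)=+0.215441-0.020918i
  term(m=+2) = -0.000878-0.000838i   from Y*(Ω₁)=+0.002659+0.003764i, Y(Ω₂)=-0.258361+0.050649i
  term(m=+3) = -0.000011-0.000025i   from Y*(Ω₁)=+0.000019+0.000137i, Y(Ω₂)=-0.190005+0.056778i
  term(m=+4) = +0.000000+0.000001i   from Y*(Ω₁)=-0.000001+0.000002i, Y(Ω₂)=+0.387730-0.158098i
Accumulated sum +0.229908+0.000000i; after 4π/(2l+1) scaling, +0.321011+0.000000i ⇒ P_4 = 0.321011

0.321011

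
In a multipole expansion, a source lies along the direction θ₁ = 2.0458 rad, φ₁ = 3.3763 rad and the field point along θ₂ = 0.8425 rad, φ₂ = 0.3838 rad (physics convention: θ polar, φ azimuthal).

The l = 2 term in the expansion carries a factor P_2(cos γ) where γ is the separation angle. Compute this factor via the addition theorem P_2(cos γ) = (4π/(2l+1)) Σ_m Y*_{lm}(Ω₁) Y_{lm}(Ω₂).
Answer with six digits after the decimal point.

0.884503

Addition theorem: P_2(cos γ) = (4π/5) Σ_m Y*_{lm}(Ω₁) Y_{lm}(Ω₂), m = −2…2:
  term(m=-2) = (0.062823, -0.019308)   from Y*(Ω₁)=(0.272438, 0.138189), Y(Ω₂)=(0.154815, -0.149400)
  term(m=-1) = (0.119240, -0.017911)   from Y*(Ω₁)=(0.305588, 0.073071), Y(Ω₂)=(0.355839, -0.143697)
  term(m=+0) = (-0.012194, -0.000000)   from Y*(Ω₁)=(-0.117488, -0.000000), Y(Ω₂)=(0.103785, 0.000000)
  term(m=+1) = (0.119240, 0.017911)   from Y*(Ω₁)=(-0.305588, 0.073071), Y(Ω₂)=(-0.355839, -0.143697)
  term(m=+2) = (0.062823, 0.019308)   from Y*(Ω₁)=(0.272438, -0.138189), Y(Ω₂)=(0.154815, 0.149400)
Total Σ_m = (0.351932, 0.000000). Multiply by 2.513274: (0.884503, 0.000000). P_2(cos γ) = 0.884503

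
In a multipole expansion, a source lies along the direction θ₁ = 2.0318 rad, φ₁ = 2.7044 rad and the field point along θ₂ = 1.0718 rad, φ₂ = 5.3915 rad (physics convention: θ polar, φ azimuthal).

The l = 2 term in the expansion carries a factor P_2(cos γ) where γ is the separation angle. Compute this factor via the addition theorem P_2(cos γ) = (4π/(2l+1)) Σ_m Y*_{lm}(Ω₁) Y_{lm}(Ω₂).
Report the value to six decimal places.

0.768072

Term-by-term m-sum for l=2 (normalisation 4π/5 = 2.513274):
  term(m=-2) = 0.05671 + 0.07279j   from Y*(Ω₁)=0.19875 - 0.23769j, Y(Ω₂)=-0.06283 + 0.29111j
  term(m=-1) = 0.08977 + 0.04386j   from Y*(Ω₁)=0.27884 - 0.13032j, Y(Ω₂)=0.20389 + 0.25260j
  term(m=+0) = 0.01265 + 0.00000j   from Y*(Ω₁)=-0.12815 + 0.00000j, Y(Ω₂)=-0.09871 + 0.00000j
  term(m=+1) = 0.08977 - 0.04386j   from Y*(Ω₁)=-0.27884 - 0.13032j, Y(Ω₂)=-0.20389 + 0.25260j
  term(m=+2) = 0.05671 - 0.07279j   from Y*(Ω₁)=0.19875 + 0.23769j, Y(Ω₂)=-0.06283 - 0.29111j
Accumulated sum 0.30561 + 0.00000j; after 4π/(2l+1) scaling, 0.76807 + 0.00000j ⇒ P_2 = 0.768072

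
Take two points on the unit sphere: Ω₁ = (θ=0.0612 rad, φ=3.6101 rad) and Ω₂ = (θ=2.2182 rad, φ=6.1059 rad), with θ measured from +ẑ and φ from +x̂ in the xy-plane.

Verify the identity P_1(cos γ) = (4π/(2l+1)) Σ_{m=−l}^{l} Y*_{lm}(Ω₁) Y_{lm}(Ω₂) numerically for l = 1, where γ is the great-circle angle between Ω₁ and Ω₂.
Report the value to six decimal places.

-0.640950

Summing Y*_{l m}(θ₁,φ₁)·Y_{l m}(θ₂,φ₂) over m ∈ [−1, 1]; prefactor 4π/(2·1+1) = 4.188790:
  m=-1: Y*=-0.01885 - 0.00954j  Y=0.27126 + 0.04860j  product -0.00465 - 0.00350j
  m=+0: Y*=0.48769 + 0.00000j  Y=-0.29468 + 0.00000j  product -0.14371 + 0.00000j
  m=+1: Y*=0.01885 - 0.00954j  Y=-0.27126 + 0.04860j  product -0.00465 + 0.00350j
Accumulated sum -0.15302 + 0.00000j; after 4π/(2l+1) scaling, -0.64095 + 0.00000j ⇒ P_1 = -0.640950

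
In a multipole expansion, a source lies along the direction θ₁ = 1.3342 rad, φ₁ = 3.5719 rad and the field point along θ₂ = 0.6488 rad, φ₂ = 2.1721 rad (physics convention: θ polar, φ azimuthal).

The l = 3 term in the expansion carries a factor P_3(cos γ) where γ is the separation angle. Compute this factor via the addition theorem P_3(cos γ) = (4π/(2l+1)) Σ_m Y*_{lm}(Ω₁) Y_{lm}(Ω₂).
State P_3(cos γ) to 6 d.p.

Summing Y*_{l m}(θ₁,φ₁)·Y_{l m}(θ₂,φ₂) over m ∈ [−3, 3]; prefactor 4π/(2·3+1) = 1.795196:
  [-3]  conj(Y_{3,-3})(Ω₁) = -0.10589 - 0.36840j ; Y_{3,-3}(Ω₂) = 0.08955 - 0.02126j ; Δ = -0.01732 - 0.03074j
  [-2]  conj(Y_{3,-2})(Ω₁) = 0.14760 + 0.17166j ; Y_{3,-2}(Ω₂) = -0.10701 + 0.27738j ; Δ = -0.06341 + 0.02257j
  [-1]  conj(Y_{3,-1})(Ω₁) = 0.20710 + 0.09506j ; Y_{3,-1}(Ω₂) = -0.24022 - 0.35015j ; Δ = -0.01647 - 0.09535j
  [+0]  conj(Y_{3,0})(Ω₁) = -0.23838 + 0.00000j ; Y_{3,0}(Ω₂) = 0.05190 + 0.00000j ; Δ = -0.01237 + 0.00000j
  [+1]  conj(Y_{3,1})(Ω₁) = -0.20710 + 0.09506j ; Y_{3,1}(Ω₂) = 0.24022 - 0.35015j ; Δ = -0.01647 + 0.09535j
  [+2]  conj(Y_{3,2})(Ω₁) = 0.14760 - 0.17166j ; Y_{3,2}(Ω₂) = -0.10701 - 0.27738j ; Δ = -0.06341 - 0.02257j
  [+3]  conj(Y_{3,3})(Ω₁) = 0.10589 - 0.36840j ; Y_{3,3}(Ω₂) = -0.08955 - 0.02126j ; Δ = -0.01732 + 0.03074j
Accumulated sum -0.20675 - 0.00000j; after 4π/(2l+1) scaling, -0.37116 - 0.00000j ⇒ P_3 = -0.371155

-0.371155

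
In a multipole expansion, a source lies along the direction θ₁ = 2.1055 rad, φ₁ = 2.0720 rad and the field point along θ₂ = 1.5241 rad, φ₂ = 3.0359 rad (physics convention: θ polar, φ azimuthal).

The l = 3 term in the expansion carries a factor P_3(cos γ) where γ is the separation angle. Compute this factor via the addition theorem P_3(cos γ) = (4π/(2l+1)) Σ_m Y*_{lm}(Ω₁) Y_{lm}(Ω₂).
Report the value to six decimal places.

Summing Y*_{l m}(θ₁,φ₁)·Y_{l m}(θ₂,φ₂) over m ∈ [−3, 3]; prefactor 4π/(2·3+1) = 1.795196:
  term(m=-3) = -0.10709 - 0.02733j   from Y*(Ω₁)=0.26517 - 0.01784j, Y(Ω₂)=-0.39513 - 0.12966j
  term(m=-2) = 0.00641 + 0.01720j   from Y*(Ω₁)=0.20753 + 0.32493j, Y(Ω₂)=0.04654 + 0.00999j
  term(m=-1) = -0.01511 + 0.02176j   from Y*(Ω₁)=-0.03987 + 0.07277j, Y(Ω₂)=0.31753 + 0.03369j
  term(m=+0) = -0.01685 + 0.00000j   from Y*(Ω₁)=0.32359 + 0.00000j, Y(Ω₂)=-0.05207 + 0.00000j
  term(m=+1) = -0.01511 - 0.02176j   from Y*(Ω₁)=0.03987 + 0.07277j, Y(Ω₂)=-0.31753 + 0.03369j
  term(m=+2) = 0.00641 - 0.01720j   from Y*(Ω₁)=0.20753 - 0.32493j, Y(Ω₂)=0.04654 - 0.00999j
  term(m=+3) = -0.10709 + 0.02733j   from Y*(Ω₁)=-0.26517 - 0.01784j, Y(Ω₂)=0.39513 - 0.12966j
Accumulated sum -0.24842 + 0.00000j; after 4π/(2l+1) scaling, -0.44596 + 0.00000j ⇒ P_3 = -0.445962

-0.445962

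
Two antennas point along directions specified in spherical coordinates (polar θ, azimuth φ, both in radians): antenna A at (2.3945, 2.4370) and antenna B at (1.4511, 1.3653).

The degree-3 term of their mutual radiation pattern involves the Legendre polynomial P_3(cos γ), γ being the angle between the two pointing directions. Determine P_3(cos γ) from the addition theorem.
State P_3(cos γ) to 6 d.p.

Summing Y*_{l m}(θ₁,φ₁)·Y_{l m}(θ₂,φ₂) over m ∈ [−3, 3]; prefactor 4π/(2·3+1) = 1.795196:
  [-3]  conj(Y_{3,-3})(Ω₁) = 0.06764 + 0.11208j ; Y_{3,-3}(Ω₂) = -0.23609 + 0.33316j ; Δ = -0.05331 - 0.00393j
  [-2]  conj(Y_{3,-2})(Ω₁) = -0.05571 + 0.34169j ; Y_{3,-2}(Ω₂) = -0.11028 - 0.04806j ; Δ = 0.02257 - 0.03500j
  [-1]  conj(Y_{3,-1})(Ω₁) = -0.28298 + 0.24058j ; Y_{3,-1}(Ω₂) = -0.06081 + 0.29172j ; Δ = -0.05298 - 0.09718j
  [+0]  conj(Y_{3,0})(Ω₁) = 0.08451 + 0.00000j ; Y_{3,0}(Ω₂) = -0.13051 + 0.00000j ; Δ = -0.01103 + 0.00000j
  [+1]  conj(Y_{3,1})(Ω₁) = 0.28298 + 0.24058j ; Y_{3,1}(Ω₂) = 0.06081 + 0.29172j ; Δ = -0.05298 + 0.09718j
  [+2]  conj(Y_{3,2})(Ω₁) = -0.05571 - 0.34169j ; Y_{3,2}(Ω₂) = -0.11028 + 0.04806j ; Δ = 0.02257 + 0.03500j
  [+3]  conj(Y_{3,3})(Ω₁) = -0.06764 + 0.11208j ; Y_{3,3}(Ω₂) = 0.23609 + 0.33316j ; Δ = -0.05331 + 0.00393j
Accumulated sum -0.17847 + 0.00000j; after 4π/(2l+1) scaling, -0.32038 + 0.00000j ⇒ P_3 = -0.320381

-0.320381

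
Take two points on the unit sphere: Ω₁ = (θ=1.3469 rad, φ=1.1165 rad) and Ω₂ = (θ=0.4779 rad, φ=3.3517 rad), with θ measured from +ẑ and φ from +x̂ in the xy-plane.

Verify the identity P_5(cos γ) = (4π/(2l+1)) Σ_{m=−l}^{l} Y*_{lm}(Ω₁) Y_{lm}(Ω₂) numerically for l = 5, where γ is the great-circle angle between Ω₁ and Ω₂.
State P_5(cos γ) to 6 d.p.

-0.144428

Addition theorem: P_5(cos γ) = (4π/11) Σ_m Y*_{lm}(Ω₁) Y_{lm}(Ω₂), m = −5…5:
  [-5]  conj(Y_{5,-5})(Ω₁) = +0.312661-0.263718i ; Y_{5,-5}(Ω₂) = -0.004748+0.008287i ; Δ = +0.000701+0.003843i
  [-4]  conj(Y_{5,-4})(Ω₁) = -0.071839-0.285644i ; Y_{5,-4}(Ω₂) = +0.038902-0.043437i ; Δ = -0.015202-0.007992i
  [-3]  conj(Y_{5,-3})(Ω₁) = +0.174560+0.036824i ; Y_{5,-3}(Ω₂) = -0.165741+0.120926i ; Δ = -0.033385+0.015006i
  [-2]  conj(Y_{5,-2})(Ω₁) = +0.187429-0.240404i ; Y_{5,-2}(Ω₂) = +0.396829-0.177315i ; Δ = +0.031750-0.128633i
  [-1]  conj(Y_{5,-1})(Ω₁) = +0.049454+0.101265i ; Y_{5,-1}(Ω₂) = -0.434631+0.092687i ; Δ = -0.030880-0.039429i
  [+0]  conj(Y_{5,0})(Ω₁) = +0.303868-0.000000i ; Y_{5,0}(Ω₂) = -0.106602+0.000000i ; Δ = -0.032393+0.000000i
  [+1]  conj(Y_{5,1})(Ω₁) = -0.049454+0.101265i ; Y_{5,1}(Ω₂) = +0.434631+0.092687i ; Δ = -0.030880+0.039429i
  [+2]  conj(Y_{5,2})(Ω₁) = +0.187429+0.240404i ; Y_{5,2}(Ω₂) = +0.396829+0.177315i ; Δ = +0.031750+0.128633i
  [+3]  conj(Y_{5,3})(Ω₁) = -0.174560+0.036824i ; Y_{5,3}(Ω₂) = +0.165741+0.120926i ; Δ = -0.033385-0.015006i
  [+4]  conj(Y_{5,4})(Ω₁) = -0.071839+0.285644i ; Y_{5,4}(Ω₂) = +0.038902+0.043437i ; Δ = -0.015202+0.007992i
  [+5]  conj(Y_{5,5})(Ω₁) = -0.312661-0.263718i ; Y_{5,5}(Ω₂) = +0.004748+0.008287i ; Δ = +0.000701-0.003843i
Σ over m = -0.126425-0.000000i; ×(4π/11) → -0.144428-0.000000i. Real part: -0.144428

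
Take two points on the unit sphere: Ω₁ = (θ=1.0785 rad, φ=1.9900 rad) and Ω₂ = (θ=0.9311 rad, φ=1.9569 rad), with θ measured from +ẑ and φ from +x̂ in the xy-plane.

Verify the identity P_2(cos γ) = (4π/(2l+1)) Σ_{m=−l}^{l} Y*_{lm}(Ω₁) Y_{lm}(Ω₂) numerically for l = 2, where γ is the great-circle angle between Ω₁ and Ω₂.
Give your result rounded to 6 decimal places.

Term-by-term m-sum for l=2 (normalisation 4π/5 = 2.513274):
  [-2]  conj(Y_{2,-2})(Ω₁) = -0.20058 - 0.22306j ; Y_{2,-2}(Ω₂) = -0.17811 + 0.17347j ; Δ = 0.07442 + 0.00493j
  [-1]  conj(Y_{2,-1})(Ω₁) = -0.13098 + 0.29392j ; Y_{2,-1}(Ω₂) = -0.13933 - 0.34275j ; Δ = 0.11899 + 0.00394j
  [+0]  conj(Y_{2,0})(Ω₁) = -0.10402 + 0.00000j ; Y_{2,0}(Ω₂) = 0.02178 + 0.00000j ; Δ = -0.00227 + 0.00000j
  [+1]  conj(Y_{2,1})(Ω₁) = 0.13098 + 0.29392j ; Y_{2,1}(Ω₂) = 0.13933 - 0.34275j ; Δ = 0.11899 - 0.00394j
  [+2]  conj(Y_{2,2})(Ω₁) = -0.20058 + 0.22306j ; Y_{2,2}(Ω₂) = -0.17811 - 0.17347j ; Δ = 0.07442 - 0.00493j
Σ over m = 0.38456 + 0.00000j; ×(4π/5) → 0.96650 + 0.00000j. Real part: 0.966496

0.966496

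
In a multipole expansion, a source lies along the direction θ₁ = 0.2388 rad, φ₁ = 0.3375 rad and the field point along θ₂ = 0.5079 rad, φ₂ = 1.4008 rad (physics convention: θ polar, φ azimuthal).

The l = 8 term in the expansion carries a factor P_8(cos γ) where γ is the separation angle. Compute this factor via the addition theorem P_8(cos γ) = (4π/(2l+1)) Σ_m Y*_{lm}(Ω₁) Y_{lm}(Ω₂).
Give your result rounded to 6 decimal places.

-0.407592

Summing Y*_{l m}(θ₁,φ₁)·Y_{l m}(θ₂,φ₂) over m ∈ [−8, 8]; prefactor 4π/(2·8+1) = 0.739198:
  m=-8: (-0.000005, 0.000002) × (0.000338, 0.001578) = (-0.000000, -0.000000)  (running Σ = (-0.000000, -0.000000))
  m=-7: (-0.000059, 0.000058) × (-0.010763, 0.004309) = (0.000000, -0.000001)  (running Σ = (0.000000, -0.000001))
  m=-6: (-0.000381, 0.000780) × (-0.027249, -0.044363) = (0.000045, -0.000004)  (running Σ = (0.000045, -0.000005))
  m=-5: (-0.000760, 0.006485) × (0.122755, -0.107842) = (0.000606, 0.000878)  (running Σ = (0.000651, 0.000873))
  m=-4: (0.007975, 0.035529) × (0.280167, 0.226554) = (-0.005815, 0.011761)  (running Σ = (-0.005164, 0.012633))
  m=-3: (0.078613, 0.125866) × (-0.252110, 0.450725) = (-0.076550, 0.003701)  (running Σ = (-0.081714, 0.016334))
  m=-2: (0.324373, 0.259636) × (-0.322159, -0.113957) = (-0.074912, -0.120609)  (running Σ = (-0.156626, -0.104274))
  m=-1: (0.633955, 0.222472) × (-0.035181, 0.204954) = (-0.067900, 0.122105)  (running Σ = (-0.224526, 0.017831))
  m=0: (0.240814, -0.000000) × (-0.425001, 0.000000) = (-0.102346, 0.000000)  (running Σ = (-0.326872, 0.017831))
  m=1: (-0.633955, 0.222472) × (0.035181, 0.204954) = (-0.067900, -0.122105)  (running Σ = (-0.394772, -0.104274))
  m=2: (0.324373, -0.259636) × (-0.322159, 0.113957) = (-0.074912, 0.120609)  (running Σ = (-0.469684, 0.016334))
  m=3: (-0.078613, 0.125866) × (0.252110, 0.450725) = (-0.076550, -0.003701)  (running Σ = (-0.546234, 0.012633))
  m=4: (0.007975, -0.035529) × (0.280167, -0.226554) = (-0.005815, -0.011761)  (running Σ = (-0.552049, 0.000873))
  m=5: (0.000760, 0.006485) × (-0.122755, -0.107842) = (0.000606, -0.000878)  (running Σ = (-0.551443, -0.000005))
  m=6: (-0.000381, -0.000780) × (-0.027249, 0.044363) = (0.000045, 0.000004)  (running Σ = (-0.551398, -0.000001))
  m=7: (0.000059, 0.000058) × (0.010763, 0.004309) = (0.000000, 0.000001)  (running Σ = (-0.551398, -0.000000))
  m=8: (-0.000005, -0.000002) × (0.000338, -0.001578) = (-0.000000, 0.000000)  (running Σ = (-0.551398, 0.000000))
Total Σ_m = (-0.551398, 0.000000). Multiply by 0.739198: (-0.407592, 0.000000). P_8(cos γ) = -0.407592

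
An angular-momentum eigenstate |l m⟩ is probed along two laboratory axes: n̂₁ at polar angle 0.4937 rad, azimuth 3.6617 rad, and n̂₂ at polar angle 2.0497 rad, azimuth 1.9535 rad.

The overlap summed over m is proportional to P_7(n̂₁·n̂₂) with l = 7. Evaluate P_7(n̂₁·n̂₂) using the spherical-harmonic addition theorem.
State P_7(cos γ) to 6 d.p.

Addition theorem: P_7(cos γ) = (4π/15) Σ_m Y*_{lm}(Ω₁) Y_{lm}(Ω₂), m = −7…7:
  term(m=-7) = 0.00048 - 0.00033j   from Y*(Ω₁)=0.00236 + 0.00128j, Y(Ω₂)=0.09679 - 0.19406j
  term(m=-6) = 0.00534 + 0.00577j   from Y*(Ω₁)=-0.01865 + 0.00039j, Y(Ω₂)=-0.27952 - 0.31523j
  term(m=-5) = -0.01796 + 0.02190j   from Y*(Ω₁)=0.06826 - 0.04101j, Y(Ω₂)=-0.33499 + 0.11952j
  term(m=-4) = 0.00989 + 0.00606j   from Y*(Ω₁)=-0.11258 + 0.20143j, Y(Ω₂)=0.00201 - 0.05022j
  term(m=-3) = -0.06298 + 0.14404j   from Y*(Ω₁)=-0.00466 - 0.44510j, Y(Ω₂)=-0.32210 - 0.14488j
  term(m=-2) = -0.05067 - 0.01429j   from Y*(Ω₁)=0.24562 + 0.41864j, Y(Ω₂)=-0.07821 + 0.07514j
  term(m=-1) = -0.00265 + 0.01918j   from Y*(Ω₁)=-0.05435 - 0.03113j, Y(Ω₂)=-0.11547 - 0.28683j
  term(m=+0) = 0.06657 + 0.00000j   from Y*(Ω₁)=-0.44552 + 0.00000j, Y(Ω₂)=-0.14941 + 0.00000j
  term(m=+1) = -0.00265 - 0.01918j   from Y*(Ω₁)=0.05435 - 0.03113j, Y(Ω₂)=0.11547 - 0.28683j
  term(m=+2) = -0.05067 + 0.01429j   from Y*(Ω₁)=0.24562 - 0.41864j, Y(Ω₂)=-0.07821 - 0.07514j
  term(m=+3) = -0.06298 - 0.14404j   from Y*(Ω₁)=0.00466 - 0.44510j, Y(Ω₂)=0.32210 - 0.14488j
  term(m=+4) = 0.00989 - 0.00606j   from Y*(Ω₁)=-0.11258 - 0.20143j, Y(Ω₂)=0.00201 + 0.05022j
  term(m=+5) = -0.01796 - 0.02190j   from Y*(Ω₁)=-0.06826 - 0.04101j, Y(Ω₂)=0.33499 + 0.11952j
  term(m=+6) = 0.00534 - 0.00577j   from Y*(Ω₁)=-0.01865 - 0.00039j, Y(Ω₂)=-0.27952 + 0.31523j
  term(m=+7) = 0.00048 + 0.00033j   from Y*(Ω₁)=-0.00236 + 0.00128j, Y(Ω₂)=-0.09679 - 0.19406j
Σ over m = -0.17056 + 0.00000j; ×(4π/15) → -0.14289 + 0.00000j. Real part: -0.142889

-0.142889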